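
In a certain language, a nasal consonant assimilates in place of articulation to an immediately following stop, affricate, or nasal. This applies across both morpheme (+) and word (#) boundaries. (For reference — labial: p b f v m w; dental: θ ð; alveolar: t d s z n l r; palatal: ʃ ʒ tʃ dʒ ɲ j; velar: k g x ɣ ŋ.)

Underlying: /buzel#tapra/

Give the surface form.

[buzel#tapra]

no segment meets the rule's conditions; no change.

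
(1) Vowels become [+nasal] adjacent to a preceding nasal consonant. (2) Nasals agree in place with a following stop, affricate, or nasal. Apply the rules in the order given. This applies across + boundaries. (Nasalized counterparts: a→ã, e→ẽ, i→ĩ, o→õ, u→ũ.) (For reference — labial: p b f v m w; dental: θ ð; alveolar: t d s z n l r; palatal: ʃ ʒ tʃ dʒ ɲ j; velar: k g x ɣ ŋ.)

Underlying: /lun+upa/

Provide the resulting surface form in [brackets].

[lun+ũpa]

Rule 1: /u/ after nasal /n/ → [ũ]
After rule 1: lun+ũpa
Rule 2: no segment meets the rule's conditions; no change.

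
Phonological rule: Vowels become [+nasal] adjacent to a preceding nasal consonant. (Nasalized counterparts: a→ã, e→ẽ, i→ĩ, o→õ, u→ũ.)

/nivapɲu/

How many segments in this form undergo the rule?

/i/ after nasal /n/ → [ĩ]
/u/ after nasal /ɲ/ → [ũ]
2 segments change.

2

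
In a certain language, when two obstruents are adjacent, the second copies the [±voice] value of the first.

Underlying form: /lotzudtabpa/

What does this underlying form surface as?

[lotsuddabba]

/z/ after /t/ (voiceless) → [s]
/t/ after /d/ (voiced) → [d]
/p/ after /b/ (voiced) → [b]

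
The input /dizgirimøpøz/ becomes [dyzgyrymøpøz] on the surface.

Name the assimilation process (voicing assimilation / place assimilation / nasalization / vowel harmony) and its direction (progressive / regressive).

/i/→[y] /i/→[y] /i/→[y].
Vowels agree with the last vowel, so the harmony is regressive.

vowel harmony, regressive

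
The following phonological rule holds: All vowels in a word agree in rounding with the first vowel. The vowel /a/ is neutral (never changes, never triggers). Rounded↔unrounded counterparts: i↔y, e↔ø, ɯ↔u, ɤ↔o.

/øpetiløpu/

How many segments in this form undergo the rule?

/e/ harmonizes with /ø/ ([+round]) → [ø]
/i/ harmonizes with /ø/ ([+round]) → [y]
2 segments change.

2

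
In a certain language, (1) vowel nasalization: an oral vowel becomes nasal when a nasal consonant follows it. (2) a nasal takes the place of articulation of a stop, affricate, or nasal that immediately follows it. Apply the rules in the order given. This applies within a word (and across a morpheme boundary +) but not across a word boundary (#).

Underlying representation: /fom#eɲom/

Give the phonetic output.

[fõm#ẽɲõm]

Rule 1: /o/ before nasal /m/ → [õ]
Rule 1: /e/ before nasal /ɲ/ → [ẽ]
Rule 1: /o/ before nasal /m/ → [õ]
After rule 1: fõm#ẽɲõm
Rule 2: no segment meets the rule's conditions; no change.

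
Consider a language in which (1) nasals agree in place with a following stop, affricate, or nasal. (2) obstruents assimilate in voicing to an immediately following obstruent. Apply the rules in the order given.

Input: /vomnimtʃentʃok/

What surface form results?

Rule 1: /m/ before /n/ (alveolar) → [n]
Rule 1: /m/ before /tʃ/ (palatal) → [ɲ]
Rule 1: /n/ before /tʃ/ (palatal) → [ɲ]
After rule 1: vonniɲtʃeɲtʃok
Rule 2: no segment meets the rule's conditions; no change.

[vonniɲtʃeɲtʃok]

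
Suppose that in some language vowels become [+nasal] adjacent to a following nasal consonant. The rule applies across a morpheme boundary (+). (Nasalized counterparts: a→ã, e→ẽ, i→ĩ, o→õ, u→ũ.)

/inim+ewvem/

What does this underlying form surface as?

/i/ before nasal /n/ → [ĩ]
/i/ before nasal /m/ → [ĩ]
/e/ before nasal /m/ → [ẽ]

[ĩnĩm+ewvẽm]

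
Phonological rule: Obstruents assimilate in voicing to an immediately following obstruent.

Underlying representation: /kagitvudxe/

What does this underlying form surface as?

[kagidvutxe]

/t/ before /v/ (voiced) → [d]
/d/ before /x/ (voiceless) → [t]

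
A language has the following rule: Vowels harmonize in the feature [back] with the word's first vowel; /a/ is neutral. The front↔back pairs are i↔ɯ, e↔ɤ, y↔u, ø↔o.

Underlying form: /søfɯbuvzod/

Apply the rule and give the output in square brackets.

/ɯ/ harmonizes with /ø/ ([-back]) → [i]
/u/ harmonizes with /ø/ ([-back]) → [y]
/o/ harmonizes with /ø/ ([-back]) → [ø]

[søfibyvzød]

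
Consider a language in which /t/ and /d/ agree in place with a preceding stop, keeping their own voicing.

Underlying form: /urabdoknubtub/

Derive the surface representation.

[urabboknubpub]

/d/ after /b/ (labial) → [b]
/t/ after /b/ (labial) → [p]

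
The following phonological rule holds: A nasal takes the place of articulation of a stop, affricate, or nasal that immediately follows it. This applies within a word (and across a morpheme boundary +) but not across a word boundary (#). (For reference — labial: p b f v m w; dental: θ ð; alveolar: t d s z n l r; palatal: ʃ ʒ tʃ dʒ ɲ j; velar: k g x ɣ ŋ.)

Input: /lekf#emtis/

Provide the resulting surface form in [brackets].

[lekf#entis]

/m/ before /t/ (alveolar) → [n]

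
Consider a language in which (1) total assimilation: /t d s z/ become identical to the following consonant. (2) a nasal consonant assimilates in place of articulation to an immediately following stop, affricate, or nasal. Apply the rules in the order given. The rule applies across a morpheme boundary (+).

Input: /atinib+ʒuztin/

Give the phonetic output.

Rule 1: /z/ before /t/ → [t] (total assimilation)
After rule 1: atinib+ʒuttin
Rule 2: no segment meets the rule's conditions; no change.

[atinib+ʒuttin]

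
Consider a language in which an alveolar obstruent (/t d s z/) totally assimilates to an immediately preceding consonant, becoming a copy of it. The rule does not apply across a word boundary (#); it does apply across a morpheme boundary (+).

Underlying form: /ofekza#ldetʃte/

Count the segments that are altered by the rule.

/z/ after /k/ → [k] (total assimilation)
/d/ after /l/ → [l] (total assimilation)
/t/ after /tʃ/ → [tʃ] (total assimilation)
3 segments change.

3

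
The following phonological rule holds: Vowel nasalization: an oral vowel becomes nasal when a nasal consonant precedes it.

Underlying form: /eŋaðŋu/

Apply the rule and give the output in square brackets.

[eŋãðŋũ]

/a/ after nasal /ŋ/ → [ã]
/u/ after nasal /ŋ/ → [ũ]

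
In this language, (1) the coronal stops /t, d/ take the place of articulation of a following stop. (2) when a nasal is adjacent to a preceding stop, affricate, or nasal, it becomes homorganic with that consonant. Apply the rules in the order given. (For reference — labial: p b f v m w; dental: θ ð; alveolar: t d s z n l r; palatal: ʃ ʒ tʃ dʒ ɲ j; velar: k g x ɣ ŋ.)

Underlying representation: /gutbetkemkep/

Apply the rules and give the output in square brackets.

[gupbekkemkep]

Rule 1: /t/ before /b/ (labial) → [p]
Rule 1: /t/ before /k/ (velar) → [k]
After rule 1: gupbekkemkep
Rule 2: no segment meets the rule's conditions; no change.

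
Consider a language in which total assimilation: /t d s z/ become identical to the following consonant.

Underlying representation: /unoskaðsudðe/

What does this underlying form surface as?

/s/ before /k/ → [k] (total assimilation)
/d/ before /ð/ → [ð] (total assimilation)

[unokkaðsuððe]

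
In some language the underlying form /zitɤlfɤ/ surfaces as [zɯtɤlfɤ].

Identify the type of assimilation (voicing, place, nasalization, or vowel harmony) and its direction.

vowel harmony, regressive

/i/→[ɯ].
Vowels agree with the last vowel, so the harmony is regressive.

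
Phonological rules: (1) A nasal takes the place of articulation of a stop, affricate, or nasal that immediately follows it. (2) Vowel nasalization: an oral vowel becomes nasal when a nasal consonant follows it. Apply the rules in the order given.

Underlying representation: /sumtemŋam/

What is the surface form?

[sũntẽŋŋãm]

Rule 1: /m/ before /t/ (alveolar) → [n]
Rule 1: /m/ before /ŋ/ (velar) → [ŋ]
After rule 1: sunteŋŋam
Rule 2: /u/ before nasal /n/ → [ũ]
Rule 2: /e/ before nasal /ŋ/ → [ẽ]
Rule 2: /a/ before nasal /m/ → [ã]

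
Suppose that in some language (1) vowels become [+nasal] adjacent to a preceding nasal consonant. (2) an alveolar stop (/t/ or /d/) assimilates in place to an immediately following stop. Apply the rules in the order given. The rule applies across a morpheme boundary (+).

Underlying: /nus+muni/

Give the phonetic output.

Rule 1: /u/ after nasal /n/ → [ũ]
Rule 1: /u/ after nasal /m/ → [ũ]
Rule 1: /i/ after nasal /n/ → [ĩ]
After rule 1: nũs+mũnĩ
Rule 2: no segment meets the rule's conditions; no change.

[nũs+mũnĩ]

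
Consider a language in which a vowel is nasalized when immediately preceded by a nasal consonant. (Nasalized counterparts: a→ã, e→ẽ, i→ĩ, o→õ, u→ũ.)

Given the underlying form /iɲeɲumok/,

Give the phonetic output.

/e/ after nasal /ɲ/ → [ẽ]
/u/ after nasal /ɲ/ → [ũ]
/o/ after nasal /m/ → [õ]

[iɲẽɲũmõk]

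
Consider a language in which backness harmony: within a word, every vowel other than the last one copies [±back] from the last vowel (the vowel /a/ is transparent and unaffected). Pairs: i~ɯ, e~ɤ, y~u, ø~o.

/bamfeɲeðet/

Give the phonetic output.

no segment meets the rule's conditions; no change.

[bamfeɲeðet]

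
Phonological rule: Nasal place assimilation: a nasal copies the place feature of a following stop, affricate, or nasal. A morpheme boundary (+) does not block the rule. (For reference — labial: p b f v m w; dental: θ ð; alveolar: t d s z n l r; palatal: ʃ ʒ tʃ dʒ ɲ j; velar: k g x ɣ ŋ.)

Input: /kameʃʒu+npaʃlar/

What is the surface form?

[kameʃʒu+mpaʃlar]

/n/ before /p/ (labial) → [m]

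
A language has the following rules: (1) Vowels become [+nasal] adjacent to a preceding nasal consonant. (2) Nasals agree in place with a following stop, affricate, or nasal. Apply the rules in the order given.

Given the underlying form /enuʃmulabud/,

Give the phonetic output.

[enũʃmũlabud]

Rule 1: /u/ after nasal /n/ → [ũ]
Rule 1: /u/ after nasal /m/ → [ũ]
After rule 1: enũʃmũlabud
Rule 2: no segment meets the rule's conditions; no change.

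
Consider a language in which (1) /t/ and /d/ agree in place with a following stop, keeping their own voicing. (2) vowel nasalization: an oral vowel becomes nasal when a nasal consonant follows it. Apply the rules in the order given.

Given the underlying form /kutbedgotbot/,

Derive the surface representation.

[kupbeggopbot]

Rule 1: /t/ before /b/ (labial) → [p]
Rule 1: /d/ before /g/ (velar) → [g]
Rule 1: /t/ before /b/ (labial) → [p]
After rule 1: kupbeggopbot
Rule 2: no segment meets the rule's conditions; no change.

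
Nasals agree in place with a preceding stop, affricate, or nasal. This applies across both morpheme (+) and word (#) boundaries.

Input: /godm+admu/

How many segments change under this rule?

2

/m/ after /d/ (alveolar) → [n]
/m/ after /d/ (alveolar) → [n]
2 segments change.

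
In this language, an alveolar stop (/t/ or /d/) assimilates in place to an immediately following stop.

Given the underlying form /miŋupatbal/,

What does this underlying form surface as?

/t/ before /b/ (labial) → [p]

[miŋupapbal]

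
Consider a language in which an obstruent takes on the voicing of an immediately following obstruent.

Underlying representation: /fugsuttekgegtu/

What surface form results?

/g/ before /s/ (voiceless) → [k]
/k/ before /g/ (voiced) → [g]
/g/ before /t/ (voiceless) → [k]

[fuksutteggektu]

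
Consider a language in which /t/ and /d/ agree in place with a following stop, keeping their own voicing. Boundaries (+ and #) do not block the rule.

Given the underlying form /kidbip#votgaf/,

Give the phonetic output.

[kibbip#vokgaf]

/d/ before /b/ (labial) → [b]
/t/ before /g/ (velar) → [k]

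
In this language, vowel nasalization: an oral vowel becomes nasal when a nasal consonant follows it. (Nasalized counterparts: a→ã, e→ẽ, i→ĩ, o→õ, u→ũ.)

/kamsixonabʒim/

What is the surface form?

/a/ before nasal /m/ → [ã]
/o/ before nasal /n/ → [õ]
/i/ before nasal /m/ → [ĩ]

[kãmsixõnabʒĩm]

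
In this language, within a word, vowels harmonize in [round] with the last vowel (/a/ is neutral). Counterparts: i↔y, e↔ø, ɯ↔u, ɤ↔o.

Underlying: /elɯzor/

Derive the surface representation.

/e/ harmonizes with /o/ ([+round]) → [ø]
/ɯ/ harmonizes with /o/ ([+round]) → [u]

[øluzor]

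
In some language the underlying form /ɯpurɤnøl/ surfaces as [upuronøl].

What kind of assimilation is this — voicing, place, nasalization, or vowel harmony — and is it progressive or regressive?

vowel harmony, regressive

/ɯ/→[u] /ɤ/→[o].
Vowels agree with the last vowel, so the harmony is regressive.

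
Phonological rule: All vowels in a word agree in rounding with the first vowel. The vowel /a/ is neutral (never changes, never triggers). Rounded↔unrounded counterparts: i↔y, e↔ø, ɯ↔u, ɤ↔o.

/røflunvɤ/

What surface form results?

[røflunvo]

/ɤ/ harmonizes with /ø/ ([+round]) → [o]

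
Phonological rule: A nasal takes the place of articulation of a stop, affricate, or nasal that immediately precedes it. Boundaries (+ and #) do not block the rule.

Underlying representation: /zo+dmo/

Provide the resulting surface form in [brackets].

/m/ after /d/ (alveolar) → [n]

[zo+dno]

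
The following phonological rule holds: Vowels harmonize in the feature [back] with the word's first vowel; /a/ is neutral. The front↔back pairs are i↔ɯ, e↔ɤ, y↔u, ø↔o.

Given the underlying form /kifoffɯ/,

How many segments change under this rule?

/o/ harmonizes with /i/ ([-back]) → [ø]
/ɯ/ harmonizes with /i/ ([-back]) → [i]
2 segments change.

2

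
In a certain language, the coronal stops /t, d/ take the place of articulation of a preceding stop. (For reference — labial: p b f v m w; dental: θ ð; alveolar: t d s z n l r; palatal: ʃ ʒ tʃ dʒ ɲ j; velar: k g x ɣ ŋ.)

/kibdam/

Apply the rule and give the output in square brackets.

[kibbam]

/d/ after /b/ (labial) → [b]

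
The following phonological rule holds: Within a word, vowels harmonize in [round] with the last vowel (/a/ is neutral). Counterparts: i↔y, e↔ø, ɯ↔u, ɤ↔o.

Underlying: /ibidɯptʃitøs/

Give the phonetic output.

[ybyduptʃytøs]

/i/ harmonizes with /ø/ ([+round]) → [y]
/i/ harmonizes with /ø/ ([+round]) → [y]
/ɯ/ harmonizes with /ø/ ([+round]) → [u]
/i/ harmonizes with /ø/ ([+round]) → [y]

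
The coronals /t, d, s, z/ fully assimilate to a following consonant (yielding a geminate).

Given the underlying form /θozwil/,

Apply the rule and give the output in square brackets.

[θowwil]

/z/ before /w/ → [w] (total assimilation)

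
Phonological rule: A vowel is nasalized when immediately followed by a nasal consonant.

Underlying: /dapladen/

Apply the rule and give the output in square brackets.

/e/ before nasal /n/ → [ẽ]

[dapladẽn]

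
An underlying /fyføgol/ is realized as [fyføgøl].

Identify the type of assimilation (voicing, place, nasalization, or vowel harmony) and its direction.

vowel harmony, progressive

/o/→[ø].
Vowels agree with the first vowel, so the harmony is progressive.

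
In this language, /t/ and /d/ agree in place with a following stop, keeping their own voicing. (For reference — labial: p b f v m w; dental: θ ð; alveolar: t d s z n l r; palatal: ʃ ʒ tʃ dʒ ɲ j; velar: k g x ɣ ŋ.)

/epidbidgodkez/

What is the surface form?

/d/ before /b/ (labial) → [b]
/d/ before /g/ (velar) → [g]
/d/ before /k/ (velar) → [g]

[epibbiggogkez]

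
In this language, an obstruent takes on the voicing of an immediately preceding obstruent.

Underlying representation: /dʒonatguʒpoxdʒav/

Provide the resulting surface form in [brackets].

[dʒonatkuʒboxtʃav]

/g/ after /t/ (voiceless) → [k]
/p/ after /ʒ/ (voiced) → [b]
/dʒ/ after /x/ (voiceless) → [tʃ]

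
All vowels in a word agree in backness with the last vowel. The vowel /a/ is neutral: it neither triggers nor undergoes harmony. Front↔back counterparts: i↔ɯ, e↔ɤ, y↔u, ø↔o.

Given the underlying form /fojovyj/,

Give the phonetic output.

/o/ harmonizes with /y/ ([-back]) → [ø]
/o/ harmonizes with /y/ ([-back]) → [ø]

[føjøvyj]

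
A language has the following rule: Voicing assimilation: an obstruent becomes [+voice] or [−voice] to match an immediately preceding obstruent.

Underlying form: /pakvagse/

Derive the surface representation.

[pakfagze]

/v/ after /k/ (voiceless) → [f]
/s/ after /g/ (voiced) → [z]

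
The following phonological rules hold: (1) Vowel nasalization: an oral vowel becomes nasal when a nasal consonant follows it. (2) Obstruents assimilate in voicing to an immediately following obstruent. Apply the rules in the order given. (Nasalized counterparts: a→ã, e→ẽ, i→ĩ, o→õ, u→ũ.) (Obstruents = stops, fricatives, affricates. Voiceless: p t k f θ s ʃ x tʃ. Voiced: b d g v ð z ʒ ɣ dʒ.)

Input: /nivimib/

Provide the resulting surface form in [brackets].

Rule 1: /i/ before nasal /m/ → [ĩ]
After rule 1: nivĩmib
Rule 2: no segment meets the rule's conditions; no change.

[nivĩmib]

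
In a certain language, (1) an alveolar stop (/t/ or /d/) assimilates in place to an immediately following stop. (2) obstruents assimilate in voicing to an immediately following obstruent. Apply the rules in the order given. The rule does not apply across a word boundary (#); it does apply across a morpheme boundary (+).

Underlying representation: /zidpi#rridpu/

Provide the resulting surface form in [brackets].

[zippi#rrippu]

Rule 1: /d/ before /p/ (labial) → [b]
Rule 1: /d/ before /p/ (labial) → [b]
After rule 1: zibpi#rribpu
Rule 2: /b/ before /p/ (voiceless) → [p]
Rule 2: /b/ before /p/ (voiceless) → [p]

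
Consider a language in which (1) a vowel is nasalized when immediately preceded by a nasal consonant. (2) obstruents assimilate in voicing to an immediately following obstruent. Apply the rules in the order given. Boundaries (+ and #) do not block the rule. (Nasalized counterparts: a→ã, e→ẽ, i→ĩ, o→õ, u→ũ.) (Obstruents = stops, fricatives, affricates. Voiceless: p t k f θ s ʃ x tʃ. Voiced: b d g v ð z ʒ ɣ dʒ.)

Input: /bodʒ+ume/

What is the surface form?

[bodʒ+umẽ]

Rule 1: /e/ after nasal /m/ → [ẽ]
After rule 1: bodʒ+umẽ
Rule 2: no segment meets the rule's conditions; no change.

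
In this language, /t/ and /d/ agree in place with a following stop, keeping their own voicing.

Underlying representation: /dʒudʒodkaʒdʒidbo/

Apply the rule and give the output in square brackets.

[dʒudʒogkaʒdʒibbo]

/d/ before /k/ (velar) → [g]
/d/ before /b/ (labial) → [b]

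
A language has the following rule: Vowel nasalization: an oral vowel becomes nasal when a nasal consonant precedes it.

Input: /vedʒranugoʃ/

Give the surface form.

/u/ after nasal /n/ → [ũ]

[vedʒranũgoʃ]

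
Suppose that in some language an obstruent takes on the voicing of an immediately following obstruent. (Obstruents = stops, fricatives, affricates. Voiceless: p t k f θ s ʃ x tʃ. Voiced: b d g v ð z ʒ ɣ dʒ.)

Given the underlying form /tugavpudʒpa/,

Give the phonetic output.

[tugafputʃpa]

/v/ before /p/ (voiceless) → [f]
/dʒ/ before /p/ (voiceless) → [tʃ]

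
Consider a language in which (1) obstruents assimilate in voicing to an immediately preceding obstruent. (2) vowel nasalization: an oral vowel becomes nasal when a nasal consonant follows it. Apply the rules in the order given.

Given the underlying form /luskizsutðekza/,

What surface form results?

[luskizzutθeksa]

Rule 1: /s/ after /z/ (voiced) → [z]
Rule 1: /ð/ after /t/ (voiceless) → [θ]
Rule 1: /z/ after /k/ (voiceless) → [s]
After rule 1: luskizzutθeksa
Rule 2: no segment meets the rule's conditions; no change.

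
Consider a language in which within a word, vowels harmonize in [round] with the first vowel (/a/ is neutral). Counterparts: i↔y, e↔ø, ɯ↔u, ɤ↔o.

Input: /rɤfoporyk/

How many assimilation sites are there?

3

/o/ harmonizes with /ɤ/ ([-round]) → [ɤ]
/o/ harmonizes with /ɤ/ ([-round]) → [ɤ]
/y/ harmonizes with /ɤ/ ([-round]) → [i]
3 segments change.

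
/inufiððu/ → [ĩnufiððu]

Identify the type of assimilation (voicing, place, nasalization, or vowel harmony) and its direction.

/i/→[ĩ].
Each target copies a feature from the following segment, so the direction is regressive.

nasalization, regressive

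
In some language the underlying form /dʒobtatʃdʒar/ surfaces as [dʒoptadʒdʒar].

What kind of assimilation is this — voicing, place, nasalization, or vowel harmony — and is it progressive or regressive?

voicing assimilation, regressive

/b/→[p] /tʃ/→[dʒ].
Each target copies a feature from the following segment, so the direction is regressive.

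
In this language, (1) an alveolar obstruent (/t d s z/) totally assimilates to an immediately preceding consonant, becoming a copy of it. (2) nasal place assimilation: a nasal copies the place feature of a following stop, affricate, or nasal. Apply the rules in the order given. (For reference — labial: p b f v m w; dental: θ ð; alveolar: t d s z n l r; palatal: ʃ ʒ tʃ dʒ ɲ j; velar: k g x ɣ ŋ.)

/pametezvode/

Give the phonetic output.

[pametezvode]

Rule 1: no segment meets the rule's conditions; no change.
After rule 1: pametezvode
Rule 2: no segment meets the rule's conditions; no change.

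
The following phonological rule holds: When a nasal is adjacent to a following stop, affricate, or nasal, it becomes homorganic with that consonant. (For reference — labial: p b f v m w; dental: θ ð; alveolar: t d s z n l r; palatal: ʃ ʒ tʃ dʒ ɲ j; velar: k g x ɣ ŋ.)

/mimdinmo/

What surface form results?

[mindimmo]

/m/ before /d/ (alveolar) → [n]
/n/ before /m/ (labial) → [m]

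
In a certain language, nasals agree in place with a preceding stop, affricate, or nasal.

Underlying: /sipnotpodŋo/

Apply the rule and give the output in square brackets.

[sipmotpodno]

/n/ after /p/ (labial) → [m]
/ŋ/ after /d/ (alveolar) → [n]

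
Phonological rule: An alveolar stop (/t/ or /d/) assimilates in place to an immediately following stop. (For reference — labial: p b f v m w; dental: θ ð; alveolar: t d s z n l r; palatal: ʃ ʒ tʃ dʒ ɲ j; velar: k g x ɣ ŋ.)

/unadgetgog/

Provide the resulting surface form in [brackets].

[unaggekgog]

/d/ before /g/ (velar) → [g]
/t/ before /g/ (velar) → [k]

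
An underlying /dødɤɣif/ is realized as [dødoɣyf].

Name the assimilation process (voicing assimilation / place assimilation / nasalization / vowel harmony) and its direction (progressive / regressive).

vowel harmony, progressive

/ɤ/→[o] /i/→[y].
Vowels agree with the first vowel, so the harmony is progressive.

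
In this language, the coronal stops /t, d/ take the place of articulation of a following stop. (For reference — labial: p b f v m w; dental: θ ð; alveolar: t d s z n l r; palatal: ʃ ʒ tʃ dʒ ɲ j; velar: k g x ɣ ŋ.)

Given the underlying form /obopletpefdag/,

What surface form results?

/t/ before /p/ (labial) → [p]

[obopleppefdag]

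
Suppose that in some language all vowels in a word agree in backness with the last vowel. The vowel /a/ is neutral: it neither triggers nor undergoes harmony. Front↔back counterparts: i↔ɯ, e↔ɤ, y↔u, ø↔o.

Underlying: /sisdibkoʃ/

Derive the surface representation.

/i/ harmonizes with /o/ ([+back]) → [ɯ]
/i/ harmonizes with /o/ ([+back]) → [ɯ]

[sɯsdɯbkoʃ]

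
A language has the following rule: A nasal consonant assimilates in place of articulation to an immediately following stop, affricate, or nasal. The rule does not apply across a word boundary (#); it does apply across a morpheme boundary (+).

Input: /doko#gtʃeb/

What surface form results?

no segment meets the rule's conditions; no change.

[doko#gtʃeb]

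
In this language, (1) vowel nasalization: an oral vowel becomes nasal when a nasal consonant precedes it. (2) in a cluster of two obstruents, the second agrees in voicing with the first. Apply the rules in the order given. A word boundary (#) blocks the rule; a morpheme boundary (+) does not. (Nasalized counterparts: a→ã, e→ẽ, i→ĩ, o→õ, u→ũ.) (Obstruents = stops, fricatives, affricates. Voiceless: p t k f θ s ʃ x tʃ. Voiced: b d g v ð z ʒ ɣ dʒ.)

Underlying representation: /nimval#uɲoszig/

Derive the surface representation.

Rule 1: /i/ after nasal /n/ → [ĩ]
Rule 1: /o/ after nasal /ɲ/ → [õ]
After rule 1: nĩmval#uɲõszig
Rule 2: /z/ after /s/ (voiceless) → [s]

[nĩmval#uɲõssig]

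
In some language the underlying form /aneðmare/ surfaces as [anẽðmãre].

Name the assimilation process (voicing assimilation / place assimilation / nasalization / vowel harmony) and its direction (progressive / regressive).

/e/→[ẽ] /a/→[ã].
Each target copies a feature from the preceding segment, so the direction is progressive.

nasalization, progressive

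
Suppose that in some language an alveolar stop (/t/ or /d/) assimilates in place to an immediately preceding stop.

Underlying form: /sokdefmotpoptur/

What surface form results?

[sokgefmotpoppur]

/d/ after /k/ (velar) → [g]
/t/ after /p/ (labial) → [p]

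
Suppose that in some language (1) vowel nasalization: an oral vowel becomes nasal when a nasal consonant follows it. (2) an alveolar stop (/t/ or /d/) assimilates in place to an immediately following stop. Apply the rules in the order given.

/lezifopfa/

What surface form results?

Rule 1: no segment meets the rule's conditions; no change.
After rule 1: lezifopfa
Rule 2: no segment meets the rule's conditions; no change.

[lezifopfa]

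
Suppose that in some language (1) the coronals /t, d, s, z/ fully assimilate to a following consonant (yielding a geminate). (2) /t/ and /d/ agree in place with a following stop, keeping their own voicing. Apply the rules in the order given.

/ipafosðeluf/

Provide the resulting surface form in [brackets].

Rule 1: /s/ before /ð/ → [ð] (total assimilation)
After rule 1: ipafoððeluf
Rule 2: no segment meets the rule's conditions; no change.

[ipafoððeluf]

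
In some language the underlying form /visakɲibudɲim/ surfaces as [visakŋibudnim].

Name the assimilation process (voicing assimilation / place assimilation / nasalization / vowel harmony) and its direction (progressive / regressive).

place assimilation, progressive

/ɲ/→[ŋ] /ɲ/→[n].
Each target copies a feature from the preceding segment, so the direction is progressive.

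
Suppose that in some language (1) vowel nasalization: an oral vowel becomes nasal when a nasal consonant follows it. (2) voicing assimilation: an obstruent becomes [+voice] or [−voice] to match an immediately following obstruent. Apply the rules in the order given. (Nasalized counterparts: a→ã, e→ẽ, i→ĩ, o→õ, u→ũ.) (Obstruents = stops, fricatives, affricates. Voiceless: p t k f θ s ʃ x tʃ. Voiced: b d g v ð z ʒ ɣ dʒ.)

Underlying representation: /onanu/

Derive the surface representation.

Rule 1: /o/ before nasal /n/ → [õ]
Rule 1: /a/ before nasal /n/ → [ã]
After rule 1: õnãnu
Rule 2: no segment meets the rule's conditions; no change.

[õnãnu]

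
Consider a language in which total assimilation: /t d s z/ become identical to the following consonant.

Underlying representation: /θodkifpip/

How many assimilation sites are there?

/d/ before /k/ → [k] (total assimilation)
1 segment changes.

1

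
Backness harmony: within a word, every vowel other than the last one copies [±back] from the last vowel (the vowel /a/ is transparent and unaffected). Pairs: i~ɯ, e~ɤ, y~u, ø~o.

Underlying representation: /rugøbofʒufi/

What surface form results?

[rygøbøfʒyfi]

/u/ harmonizes with /i/ ([-back]) → [y]
/o/ harmonizes with /i/ ([-back]) → [ø]
/u/ harmonizes with /i/ ([-back]) → [y]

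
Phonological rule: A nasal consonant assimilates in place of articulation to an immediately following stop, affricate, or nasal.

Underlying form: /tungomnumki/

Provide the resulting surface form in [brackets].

/n/ before /g/ (velar) → [ŋ]
/m/ before /n/ (alveolar) → [n]
/m/ before /k/ (velar) → [ŋ]

[tuŋgonnuŋki]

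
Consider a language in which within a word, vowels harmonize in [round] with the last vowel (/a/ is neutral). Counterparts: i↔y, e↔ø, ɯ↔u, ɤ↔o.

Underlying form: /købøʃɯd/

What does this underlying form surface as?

[kebeʃɯd]

/ø/ harmonizes with /ɯ/ ([-round]) → [e]
/ø/ harmonizes with /ɯ/ ([-round]) → [e]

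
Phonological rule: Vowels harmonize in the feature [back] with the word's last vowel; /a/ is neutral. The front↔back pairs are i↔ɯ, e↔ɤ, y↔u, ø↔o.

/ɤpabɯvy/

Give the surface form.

/ɤ/ harmonizes with /y/ ([-back]) → [e]
/ɯ/ harmonizes with /y/ ([-back]) → [i]

[epabivy]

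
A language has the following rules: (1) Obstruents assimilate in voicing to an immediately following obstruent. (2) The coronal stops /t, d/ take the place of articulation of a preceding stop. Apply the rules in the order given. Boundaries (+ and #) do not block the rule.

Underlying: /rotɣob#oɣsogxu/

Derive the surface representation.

Rule 1: /t/ before /ɣ/ (voiced) → [d]
Rule 1: /ɣ/ before /s/ (voiceless) → [x]
Rule 1: /g/ before /x/ (voiceless) → [k]
After rule 1: rodɣob#oxsokxu
Rule 2: no segment meets the rule's conditions; no change.

[rodɣob#oxsokxu]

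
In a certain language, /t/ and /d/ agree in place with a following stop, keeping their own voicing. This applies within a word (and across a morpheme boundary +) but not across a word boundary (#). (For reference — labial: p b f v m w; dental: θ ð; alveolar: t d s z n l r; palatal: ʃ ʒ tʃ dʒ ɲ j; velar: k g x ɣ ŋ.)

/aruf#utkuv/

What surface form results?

/t/ before /k/ (velar) → [k]

[aruf#ukkuv]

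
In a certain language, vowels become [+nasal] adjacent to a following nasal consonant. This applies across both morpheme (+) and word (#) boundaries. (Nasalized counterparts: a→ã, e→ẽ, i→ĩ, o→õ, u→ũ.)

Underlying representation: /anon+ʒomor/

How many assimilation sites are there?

/a/ before nasal /n/ → [ã]
/o/ before nasal /n/ → [õ]
/o/ before nasal /m/ → [õ]
3 segments change.

3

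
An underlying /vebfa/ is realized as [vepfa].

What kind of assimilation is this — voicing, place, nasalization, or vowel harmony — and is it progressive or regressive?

voicing assimilation, regressive

/b/→[p].
Each target copies a feature from the following segment, so the direction is regressive.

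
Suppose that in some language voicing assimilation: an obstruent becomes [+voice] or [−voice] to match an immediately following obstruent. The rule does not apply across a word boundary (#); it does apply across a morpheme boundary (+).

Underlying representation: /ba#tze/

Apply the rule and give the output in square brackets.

[ba#dze]

/t/ before /z/ (voiced) → [d]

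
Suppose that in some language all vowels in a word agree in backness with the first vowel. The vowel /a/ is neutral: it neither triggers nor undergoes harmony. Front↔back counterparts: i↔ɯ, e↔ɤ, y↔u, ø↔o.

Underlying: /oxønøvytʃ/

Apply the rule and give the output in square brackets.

/ø/ harmonizes with /o/ ([+back]) → [o]
/ø/ harmonizes with /o/ ([+back]) → [o]
/y/ harmonizes with /o/ ([+back]) → [u]

[oxonovutʃ]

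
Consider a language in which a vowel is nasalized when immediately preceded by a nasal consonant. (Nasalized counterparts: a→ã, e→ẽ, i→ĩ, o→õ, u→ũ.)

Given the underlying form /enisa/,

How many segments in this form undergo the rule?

/i/ after nasal /n/ → [ĩ]
1 segment changes.

1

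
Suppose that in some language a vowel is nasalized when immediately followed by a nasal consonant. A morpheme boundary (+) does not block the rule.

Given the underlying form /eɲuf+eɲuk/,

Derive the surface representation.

/e/ before nasal /ɲ/ → [ẽ]
/e/ before nasal /ɲ/ → [ẽ]

[ẽɲuf+ẽɲuk]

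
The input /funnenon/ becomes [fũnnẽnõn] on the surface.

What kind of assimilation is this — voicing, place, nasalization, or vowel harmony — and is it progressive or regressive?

/u/→[ũ] /e/→[ẽ] /o/→[õ].
Each target copies a feature from the following segment, so the direction is regressive.

nasalization, regressive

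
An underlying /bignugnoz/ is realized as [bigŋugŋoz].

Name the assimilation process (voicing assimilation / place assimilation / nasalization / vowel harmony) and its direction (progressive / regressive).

place assimilation, progressive

/n/→[ŋ] /n/→[ŋ].
Each target copies a feature from the preceding segment, so the direction is progressive.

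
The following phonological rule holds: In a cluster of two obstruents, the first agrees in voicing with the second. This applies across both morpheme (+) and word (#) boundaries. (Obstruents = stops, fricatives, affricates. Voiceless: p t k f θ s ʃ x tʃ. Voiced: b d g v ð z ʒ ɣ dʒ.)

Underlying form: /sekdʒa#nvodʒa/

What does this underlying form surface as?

/k/ before /dʒ/ (voiced) → [g]

[segdʒa#nvodʒa]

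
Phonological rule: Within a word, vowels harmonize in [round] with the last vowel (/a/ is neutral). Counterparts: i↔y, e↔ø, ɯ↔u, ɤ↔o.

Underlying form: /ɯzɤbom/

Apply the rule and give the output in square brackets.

[uzobom]

/ɯ/ harmonizes with /o/ ([+round]) → [u]
/ɤ/ harmonizes with /o/ ([+round]) → [o]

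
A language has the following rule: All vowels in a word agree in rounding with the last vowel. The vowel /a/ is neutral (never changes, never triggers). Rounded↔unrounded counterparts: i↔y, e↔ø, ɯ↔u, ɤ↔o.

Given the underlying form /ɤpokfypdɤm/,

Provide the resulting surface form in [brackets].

[ɤpɤkfipdɤm]

/o/ harmonizes with /ɤ/ ([-round]) → [ɤ]
/y/ harmonizes with /ɤ/ ([-round]) → [i]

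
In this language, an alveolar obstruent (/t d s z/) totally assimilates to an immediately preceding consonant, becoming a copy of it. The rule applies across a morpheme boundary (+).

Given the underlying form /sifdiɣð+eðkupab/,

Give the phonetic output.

/d/ after /f/ → [f] (total assimilation)

[siffiɣð+eðkupab]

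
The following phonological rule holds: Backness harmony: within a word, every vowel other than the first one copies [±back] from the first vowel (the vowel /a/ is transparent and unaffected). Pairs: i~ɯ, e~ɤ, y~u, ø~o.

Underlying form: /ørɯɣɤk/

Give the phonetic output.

[øriɣek]

/ɯ/ harmonizes with /ø/ ([-back]) → [i]
/ɤ/ harmonizes with /ø/ ([-back]) → [e]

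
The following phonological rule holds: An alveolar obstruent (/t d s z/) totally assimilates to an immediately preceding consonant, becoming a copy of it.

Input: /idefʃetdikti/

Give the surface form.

[idefʃettikki]

/d/ after /t/ → [t] (total assimilation)
/t/ after /k/ → [k] (total assimilation)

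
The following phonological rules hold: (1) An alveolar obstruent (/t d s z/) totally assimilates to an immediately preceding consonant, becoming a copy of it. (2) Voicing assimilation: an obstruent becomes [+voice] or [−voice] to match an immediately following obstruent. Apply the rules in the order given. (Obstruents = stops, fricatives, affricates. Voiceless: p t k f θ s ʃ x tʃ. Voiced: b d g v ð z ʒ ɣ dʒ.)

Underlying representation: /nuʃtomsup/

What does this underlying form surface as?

Rule 1: /t/ after /ʃ/ → [ʃ] (total assimilation)
Rule 1: /s/ after /m/ → [m] (total assimilation)
After rule 1: nuʃʃommup
Rule 2: no segment meets the rule's conditions; no change.

[nuʃʃommup]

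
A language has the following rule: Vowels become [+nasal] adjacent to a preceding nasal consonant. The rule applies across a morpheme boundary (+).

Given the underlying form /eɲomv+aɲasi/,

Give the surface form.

[eɲõmv+aɲãsi]

/o/ after nasal /ɲ/ → [õ]
/a/ after nasal /ɲ/ → [ã]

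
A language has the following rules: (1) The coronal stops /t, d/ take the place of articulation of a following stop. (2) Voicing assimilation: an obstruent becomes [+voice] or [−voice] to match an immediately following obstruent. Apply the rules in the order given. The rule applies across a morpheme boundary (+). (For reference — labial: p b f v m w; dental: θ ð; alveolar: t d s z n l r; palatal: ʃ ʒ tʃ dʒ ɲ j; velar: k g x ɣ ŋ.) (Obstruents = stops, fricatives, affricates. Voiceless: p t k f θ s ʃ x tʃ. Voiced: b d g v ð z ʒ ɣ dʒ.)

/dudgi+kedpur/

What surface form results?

Rule 1: /d/ before /g/ (velar) → [g]
Rule 1: /d/ before /p/ (labial) → [b]
After rule 1: duggi+kebpur
Rule 2: /b/ before /p/ (voiceless) → [p]

[duggi+keppur]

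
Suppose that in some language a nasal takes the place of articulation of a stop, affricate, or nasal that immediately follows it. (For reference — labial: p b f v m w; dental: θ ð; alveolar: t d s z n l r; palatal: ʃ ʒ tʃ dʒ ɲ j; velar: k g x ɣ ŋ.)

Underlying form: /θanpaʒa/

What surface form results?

[θampaʒa]

/n/ before /p/ (labial) → [m]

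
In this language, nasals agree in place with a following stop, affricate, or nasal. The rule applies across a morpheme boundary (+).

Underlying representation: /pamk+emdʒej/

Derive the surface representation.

/m/ before /k/ (velar) → [ŋ]
/m/ before /dʒ/ (palatal) → [ɲ]

[paŋk+eɲdʒej]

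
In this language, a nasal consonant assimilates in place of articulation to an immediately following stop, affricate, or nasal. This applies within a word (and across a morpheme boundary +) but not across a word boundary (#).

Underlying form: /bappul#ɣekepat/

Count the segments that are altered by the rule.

No segment meets the rule's conditions.

0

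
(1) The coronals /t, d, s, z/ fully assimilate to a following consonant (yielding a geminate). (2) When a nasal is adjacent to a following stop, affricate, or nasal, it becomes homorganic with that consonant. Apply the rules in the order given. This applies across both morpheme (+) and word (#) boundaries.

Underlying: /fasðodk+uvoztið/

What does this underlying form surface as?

Rule 1: /s/ before /ð/ → [ð] (total assimilation)
Rule 1: /d/ before /k/ → [k] (total assimilation)
Rule 1: /z/ before /t/ → [t] (total assimilation)
After rule 1: faððokk+uvottið
Rule 2: no segment meets the rule's conditions; no change.

[faððokk+uvottið]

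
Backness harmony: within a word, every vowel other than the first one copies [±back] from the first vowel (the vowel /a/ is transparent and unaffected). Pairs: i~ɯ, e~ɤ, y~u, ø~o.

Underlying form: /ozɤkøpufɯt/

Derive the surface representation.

[ozɤkopufɯt]

/ø/ harmonizes with /o/ ([+back]) → [o]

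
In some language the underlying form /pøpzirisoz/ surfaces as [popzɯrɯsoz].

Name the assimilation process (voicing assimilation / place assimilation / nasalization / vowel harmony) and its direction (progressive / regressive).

/ø/→[o] /i/→[ɯ] /i/→[ɯ].
Vowels agree with the last vowel, so the harmony is regressive.

vowel harmony, regressive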